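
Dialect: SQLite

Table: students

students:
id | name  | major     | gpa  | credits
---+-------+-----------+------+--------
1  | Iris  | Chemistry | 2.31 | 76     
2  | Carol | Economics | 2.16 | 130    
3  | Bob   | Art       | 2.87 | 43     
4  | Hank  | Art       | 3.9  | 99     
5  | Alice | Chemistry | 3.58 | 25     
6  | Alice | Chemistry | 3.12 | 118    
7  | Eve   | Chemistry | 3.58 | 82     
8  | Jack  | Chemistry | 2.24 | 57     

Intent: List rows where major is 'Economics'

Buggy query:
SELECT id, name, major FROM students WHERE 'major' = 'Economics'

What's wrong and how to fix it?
Bug: 'major' in single quotes is a string literal, not the column; the comparison is literal-vs-literal and never true

Fix: Remove the quotes around the column name (or use double quotes for an identifier)

Corrected query:
SELECT id, name, major FROM students WHERE major = 'Economics'

Result:
id | name  | major    
---+-------+----------
2  | Carol | Economics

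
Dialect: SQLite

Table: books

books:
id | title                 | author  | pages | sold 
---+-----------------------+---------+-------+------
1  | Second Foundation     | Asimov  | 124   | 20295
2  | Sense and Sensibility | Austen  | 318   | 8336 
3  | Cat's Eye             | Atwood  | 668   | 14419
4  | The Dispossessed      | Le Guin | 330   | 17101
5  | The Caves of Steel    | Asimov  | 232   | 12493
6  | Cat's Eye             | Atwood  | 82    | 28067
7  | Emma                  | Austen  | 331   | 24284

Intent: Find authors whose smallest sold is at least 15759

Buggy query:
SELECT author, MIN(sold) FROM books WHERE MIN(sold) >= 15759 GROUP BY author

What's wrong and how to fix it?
Bug: MIN() in WHERE is a misuse of aggregate

Fix: Use HAVING for the per-group MIN condition

Corrected query:
SELECT author, MIN(sold) FROM books GROUP BY author HAVING MIN(sold) >= 15759

Result:
author  | MIN(sold)
--------+----------
Le Guin | 17101    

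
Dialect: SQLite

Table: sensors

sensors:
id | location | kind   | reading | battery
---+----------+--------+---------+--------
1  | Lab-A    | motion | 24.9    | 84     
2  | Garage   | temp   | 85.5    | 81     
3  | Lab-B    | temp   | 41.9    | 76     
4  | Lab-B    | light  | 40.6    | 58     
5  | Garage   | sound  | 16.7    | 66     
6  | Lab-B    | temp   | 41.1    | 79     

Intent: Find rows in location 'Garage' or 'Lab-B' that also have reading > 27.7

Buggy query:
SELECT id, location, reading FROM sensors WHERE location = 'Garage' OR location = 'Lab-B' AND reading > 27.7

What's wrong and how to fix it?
Bug: Without parentheses, AND is evaluated before OR, so the reading filter only applies to the 'Lab-B' branch

Fix: Add parentheses around the OR so the AND applies to both alternatives

Corrected query:
SELECT id, location, reading FROM sensors WHERE (location = 'Garage' OR location = 'Lab-B') AND reading > 27.7

Result:
id | location | reading
---+----------+--------
2  | Garage   | 85.5   
3  | Lab-B    | 41.9   
4  | Lab-B    | 40.6   
6  | Lab-B    | 41.1   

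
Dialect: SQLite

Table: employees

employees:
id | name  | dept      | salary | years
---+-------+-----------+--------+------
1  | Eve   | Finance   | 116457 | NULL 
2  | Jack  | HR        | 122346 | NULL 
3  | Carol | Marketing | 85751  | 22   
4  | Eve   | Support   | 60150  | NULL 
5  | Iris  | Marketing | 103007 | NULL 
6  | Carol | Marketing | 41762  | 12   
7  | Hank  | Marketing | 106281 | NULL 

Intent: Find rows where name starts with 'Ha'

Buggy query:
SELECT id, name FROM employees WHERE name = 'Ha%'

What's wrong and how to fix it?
Bug: '=' compares the literal string including the % character; pattern matching needs LIKE

Fix: Replace '=' with LIKE so 'Ha%' is treated as a pattern

Corrected query:
SELECT id, name FROM employees WHERE name LIKE 'Ha%'

Result:
id | name
---+-----
7  | Hank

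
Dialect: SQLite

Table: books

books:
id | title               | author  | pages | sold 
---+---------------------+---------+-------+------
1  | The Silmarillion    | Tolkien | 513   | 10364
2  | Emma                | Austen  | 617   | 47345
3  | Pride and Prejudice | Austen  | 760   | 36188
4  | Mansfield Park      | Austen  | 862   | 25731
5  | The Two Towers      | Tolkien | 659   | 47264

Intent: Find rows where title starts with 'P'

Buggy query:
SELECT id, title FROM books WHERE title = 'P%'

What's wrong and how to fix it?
Bug: Wildcards only work with LIKE; '=' treats '%' as a literal character

Fix: Use LIKE for wildcard pattern matching

Corrected query:
SELECT id, title FROM books WHERE title LIKE 'P%'

Result:
id | title              
---+--------------------
3  | Pride and Prejudice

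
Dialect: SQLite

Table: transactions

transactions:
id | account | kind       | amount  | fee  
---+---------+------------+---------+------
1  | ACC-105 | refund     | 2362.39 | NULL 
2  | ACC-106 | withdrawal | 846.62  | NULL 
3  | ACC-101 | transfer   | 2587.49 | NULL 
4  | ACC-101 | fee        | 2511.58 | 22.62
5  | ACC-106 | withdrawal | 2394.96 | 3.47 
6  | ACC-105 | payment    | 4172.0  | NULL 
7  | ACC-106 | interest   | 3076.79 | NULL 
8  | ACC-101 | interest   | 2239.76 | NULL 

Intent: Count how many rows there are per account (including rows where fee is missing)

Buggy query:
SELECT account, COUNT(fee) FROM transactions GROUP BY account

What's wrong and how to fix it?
Bug: COUNT(fee) skips NULLs, so groups with missing fee are undercounted

Fix: Use COUNT(*) to count all rows regardless of NULL

Corrected query:
SELECT account, COUNT(*) FROM transactions GROUP BY account

Result:
account | COUNT(*)
--------+---------
ACC-101 | 3       
ACC-105 | 2       
ACC-106 | 3       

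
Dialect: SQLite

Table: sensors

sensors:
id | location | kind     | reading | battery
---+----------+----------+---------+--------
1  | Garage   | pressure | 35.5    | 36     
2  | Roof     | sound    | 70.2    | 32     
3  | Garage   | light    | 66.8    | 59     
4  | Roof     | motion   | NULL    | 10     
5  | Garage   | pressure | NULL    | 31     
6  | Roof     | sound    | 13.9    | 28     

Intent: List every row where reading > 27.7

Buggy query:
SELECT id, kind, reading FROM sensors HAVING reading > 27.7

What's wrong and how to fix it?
Bug: HAVING filters the output of aggregation, but this query has no GROUP BY and no aggregate functions, so SQLite rejects it (HAVING clause on a non-aggregate query); the condition here is per row

Fix: Replace HAVING with WHERE since the condition applies to individual rows

Corrected query:
SELECT id, kind, reading FROM sensors WHERE reading > 27.7

Result:
id | kind     | reading
---+----------+--------
1  | pressure | 35.5   
2  | sound    | 70.2   
3  | light    | 66.8   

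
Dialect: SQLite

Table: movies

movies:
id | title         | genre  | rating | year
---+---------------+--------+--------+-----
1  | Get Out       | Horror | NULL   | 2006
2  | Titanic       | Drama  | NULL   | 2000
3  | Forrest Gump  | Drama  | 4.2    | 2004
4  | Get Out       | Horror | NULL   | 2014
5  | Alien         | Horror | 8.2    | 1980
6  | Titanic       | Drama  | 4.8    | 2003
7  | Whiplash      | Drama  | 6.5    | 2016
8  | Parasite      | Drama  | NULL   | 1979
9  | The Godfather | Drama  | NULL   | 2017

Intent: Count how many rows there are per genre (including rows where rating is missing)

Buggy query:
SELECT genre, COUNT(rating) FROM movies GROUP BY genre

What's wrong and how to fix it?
Bug: COUNT(column) counts non-NULL values only; rows with NULL rating aren't counted

Fix: Replace COUNT(rating) with COUNT(*)

Corrected query:
SELECT genre, COUNT(*) FROM movies GROUP BY genre

Result:
genre  | COUNT(*)
-------+---------
Drama  | 6       
Horror | 3       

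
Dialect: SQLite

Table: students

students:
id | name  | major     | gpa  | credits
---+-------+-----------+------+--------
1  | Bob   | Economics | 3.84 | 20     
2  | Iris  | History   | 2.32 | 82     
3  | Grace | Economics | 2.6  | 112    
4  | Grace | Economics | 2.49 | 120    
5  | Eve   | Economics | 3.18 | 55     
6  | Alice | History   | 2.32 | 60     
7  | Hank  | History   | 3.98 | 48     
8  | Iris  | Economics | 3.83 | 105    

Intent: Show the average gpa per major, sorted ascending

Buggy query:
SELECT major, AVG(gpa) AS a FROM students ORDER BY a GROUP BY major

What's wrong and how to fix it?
Bug: GROUP BY must precede ORDER BY

Fix: Reorder: SELECT … FROM … GROUP BY … ORDER BY …

Corrected query:
SELECT major, AVG(gpa) AS a FROM students GROUP BY major ORDER BY a

Result:
major     | a       
----------+---------
History   | 2.873333
Economics | 3.188   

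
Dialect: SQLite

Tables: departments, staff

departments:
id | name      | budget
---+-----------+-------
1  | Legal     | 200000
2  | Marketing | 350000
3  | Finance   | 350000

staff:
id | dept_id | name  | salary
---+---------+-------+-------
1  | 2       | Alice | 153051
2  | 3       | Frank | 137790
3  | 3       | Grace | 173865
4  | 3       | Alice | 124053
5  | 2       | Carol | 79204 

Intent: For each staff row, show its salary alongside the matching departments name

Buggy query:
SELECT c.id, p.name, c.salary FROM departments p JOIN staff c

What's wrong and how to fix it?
Bug: JOIN with no ON clause produces a cartesian product; every staff row pairs with every departments row

Fix: Specify the join condition linking the foreign key to the parent id

Corrected query:
SELECT c.id, p.name, c.salary FROM departments p JOIN staff c ON c.dept_id = p.id

Result:
id | name      | salary
---+-----------+-------
1  | Marketing | 153051
2  | Finance   | 137790
3  | Finance   | 173865
4  | Finance   | 124053
5  | Marketing | 79204 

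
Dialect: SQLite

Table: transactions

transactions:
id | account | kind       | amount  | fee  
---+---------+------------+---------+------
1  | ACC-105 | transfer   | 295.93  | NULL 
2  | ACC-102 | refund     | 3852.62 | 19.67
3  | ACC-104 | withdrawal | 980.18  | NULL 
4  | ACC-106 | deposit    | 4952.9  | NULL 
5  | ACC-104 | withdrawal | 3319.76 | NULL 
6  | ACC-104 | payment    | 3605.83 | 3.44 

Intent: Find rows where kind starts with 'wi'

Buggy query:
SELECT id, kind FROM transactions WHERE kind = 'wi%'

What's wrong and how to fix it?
Bug: Wildcards only work with LIKE; '=' treats '%' as a literal character

Fix: Replace '=' with LIKE so 'wi%' is treated as a pattern

Corrected query:
SELECT id, kind FROM transactions WHERE kind LIKE 'wi%'

Result:
id | kind      
---+-----------
3  | withdrawal
5  | withdrawal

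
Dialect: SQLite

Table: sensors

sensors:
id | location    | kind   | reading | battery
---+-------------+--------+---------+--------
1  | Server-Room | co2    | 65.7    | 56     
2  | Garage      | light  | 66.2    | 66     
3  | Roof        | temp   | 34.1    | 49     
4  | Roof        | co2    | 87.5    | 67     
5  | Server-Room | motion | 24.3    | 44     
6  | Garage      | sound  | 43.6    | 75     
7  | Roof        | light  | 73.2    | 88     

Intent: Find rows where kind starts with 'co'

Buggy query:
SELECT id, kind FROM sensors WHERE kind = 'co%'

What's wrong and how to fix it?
Bug: Wildcards only work with LIKE; '=' treats '%' as a literal character

Fix: Replace '=' with LIKE so 'co%' is treated as a pattern

Corrected query:
SELECT id, kind FROM sensors WHERE kind LIKE 'co%'

Result:
id | kind
---+-----
1  | co2 
4  | co2 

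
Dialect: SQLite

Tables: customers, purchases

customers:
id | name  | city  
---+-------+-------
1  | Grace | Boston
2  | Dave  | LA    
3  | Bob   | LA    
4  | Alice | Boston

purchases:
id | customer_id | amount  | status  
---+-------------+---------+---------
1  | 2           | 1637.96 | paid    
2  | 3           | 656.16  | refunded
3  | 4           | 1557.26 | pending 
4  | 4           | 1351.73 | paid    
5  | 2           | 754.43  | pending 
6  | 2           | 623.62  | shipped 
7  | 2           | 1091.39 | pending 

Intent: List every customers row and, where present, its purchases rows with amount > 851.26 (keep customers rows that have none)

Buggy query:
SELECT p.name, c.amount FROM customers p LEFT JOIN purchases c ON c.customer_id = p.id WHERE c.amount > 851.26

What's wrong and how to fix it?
Bug: A WHERE condition on the right-hand table after LEFT JOIN drops unmatched parents

Fix: Move the right-table condition into the ON clause so unmatched parents are kept

Corrected query:
SELECT p.name, c.amount FROM customers p LEFT JOIN purchases c ON c.customer_id = p.id AND c.amount > 851.26

Result:
name  | amount 
------+--------
Grace | NULL   
Dave  | 1091.39
Dave  | 1637.96
Bob   | NULL   
Alice | 1351.73
Alice | 1557.26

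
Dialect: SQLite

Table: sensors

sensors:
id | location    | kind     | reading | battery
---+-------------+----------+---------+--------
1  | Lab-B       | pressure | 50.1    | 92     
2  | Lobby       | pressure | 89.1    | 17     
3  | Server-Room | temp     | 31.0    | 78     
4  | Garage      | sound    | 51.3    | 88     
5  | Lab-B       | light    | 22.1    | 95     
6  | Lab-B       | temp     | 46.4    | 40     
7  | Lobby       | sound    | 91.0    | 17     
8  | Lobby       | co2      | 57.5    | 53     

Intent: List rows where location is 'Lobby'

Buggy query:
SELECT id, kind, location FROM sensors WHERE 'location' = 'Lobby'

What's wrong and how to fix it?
Bug: Single quotes denote string literals in SQL; the column name is being compared as a constant string

Fix: Remove the quotes around the column name (or use double quotes for an identifier)

Corrected query:
SELECT id, kind, location FROM sensors WHERE location = 'Lobby'

Result:
id | kind     | location
---+----------+---------
2  | pressure | Lobby   
7  | sound    | Lobby   
8  | co2      | Lobby   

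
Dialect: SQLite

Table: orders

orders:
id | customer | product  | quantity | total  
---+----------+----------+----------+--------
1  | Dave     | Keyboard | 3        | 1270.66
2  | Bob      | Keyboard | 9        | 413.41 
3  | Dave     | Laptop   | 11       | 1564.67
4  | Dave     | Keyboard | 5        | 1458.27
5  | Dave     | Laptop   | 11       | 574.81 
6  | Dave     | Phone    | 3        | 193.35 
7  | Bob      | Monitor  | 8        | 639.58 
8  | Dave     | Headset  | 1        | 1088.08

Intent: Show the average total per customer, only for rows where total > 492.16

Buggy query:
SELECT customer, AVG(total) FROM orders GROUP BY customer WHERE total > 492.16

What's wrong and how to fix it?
Bug: WHERE cannot follow GROUP BY

Fix: Place WHERE between FROM and GROUP BY

Corrected query:
SELECT customer, AVG(total) FROM orders WHERE total > 492.16 GROUP BY customer

Result:
customer | AVG(total)
---------+-----------
Bob      | 639.58    
Dave     | 1191.298  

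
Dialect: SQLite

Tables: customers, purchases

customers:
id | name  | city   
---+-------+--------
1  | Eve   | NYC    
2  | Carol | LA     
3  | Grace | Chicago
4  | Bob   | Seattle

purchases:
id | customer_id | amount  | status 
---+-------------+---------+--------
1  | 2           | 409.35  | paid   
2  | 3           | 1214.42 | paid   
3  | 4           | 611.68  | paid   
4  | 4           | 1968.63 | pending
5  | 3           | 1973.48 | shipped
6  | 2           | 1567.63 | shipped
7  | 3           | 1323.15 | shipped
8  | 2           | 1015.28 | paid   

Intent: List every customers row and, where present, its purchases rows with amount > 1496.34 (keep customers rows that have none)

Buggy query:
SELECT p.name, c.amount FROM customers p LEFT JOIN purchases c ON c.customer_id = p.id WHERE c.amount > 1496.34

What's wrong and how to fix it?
Bug: Filtering c.amount in WHERE discards the NULL rows produced by LEFT JOIN, turning it into an inner join

Fix: Put 'c.amount > 1496.34' in the JOIN's ON clause instead of WHERE

Corrected query:
SELECT p.name, c.amount FROM customers p LEFT JOIN purchases c ON c.customer_id = p.id AND c.amount > 1496.34

Result:
name  | amount 
------+--------
Eve   | NULL   
Carol | 1567.63
Grace | 1973.48
Bob   | 1968.63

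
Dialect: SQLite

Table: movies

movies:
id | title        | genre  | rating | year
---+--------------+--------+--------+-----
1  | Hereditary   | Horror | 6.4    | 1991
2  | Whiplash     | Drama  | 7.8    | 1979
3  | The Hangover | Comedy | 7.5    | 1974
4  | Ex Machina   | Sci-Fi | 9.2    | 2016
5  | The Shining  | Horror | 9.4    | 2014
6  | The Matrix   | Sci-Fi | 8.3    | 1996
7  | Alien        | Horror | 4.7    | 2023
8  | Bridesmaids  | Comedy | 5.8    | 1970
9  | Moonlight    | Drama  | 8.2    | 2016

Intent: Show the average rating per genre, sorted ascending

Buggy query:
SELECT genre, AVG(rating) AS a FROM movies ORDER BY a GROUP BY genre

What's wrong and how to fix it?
Bug: GROUP BY must precede ORDER BY

Fix: Move ORDER BY to the end, after GROUP BY

Corrected query:
SELECT genre, AVG(rating) AS a FROM movies GROUP BY genre ORDER BY a

Result:
genre  | a       
-------+---------
Comedy | 6.65    
Horror | 6.833333
Drama  | 8       
Sci-Fi | 8.75    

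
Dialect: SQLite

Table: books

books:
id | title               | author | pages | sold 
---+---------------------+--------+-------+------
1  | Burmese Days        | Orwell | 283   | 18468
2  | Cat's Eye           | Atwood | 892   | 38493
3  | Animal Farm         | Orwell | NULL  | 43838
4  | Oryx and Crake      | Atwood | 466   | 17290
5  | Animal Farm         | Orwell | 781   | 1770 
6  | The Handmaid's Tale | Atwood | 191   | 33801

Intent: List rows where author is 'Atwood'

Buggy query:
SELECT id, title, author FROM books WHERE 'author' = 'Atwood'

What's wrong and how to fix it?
Bug: 'author' in single quotes is a string literal, not the column; the comparison is literal-vs-literal and never true

Fix: Reference the column as author without single quotes

Corrected query:
SELECT id, title, author FROM books WHERE author = 'Atwood'

Result:
id | title               | author
---+---------------------+-------
2  | Cat's Eye           | Atwood
4  | Oryx and Crake      | Atwood
6  | The Handmaid's Tale | Atwood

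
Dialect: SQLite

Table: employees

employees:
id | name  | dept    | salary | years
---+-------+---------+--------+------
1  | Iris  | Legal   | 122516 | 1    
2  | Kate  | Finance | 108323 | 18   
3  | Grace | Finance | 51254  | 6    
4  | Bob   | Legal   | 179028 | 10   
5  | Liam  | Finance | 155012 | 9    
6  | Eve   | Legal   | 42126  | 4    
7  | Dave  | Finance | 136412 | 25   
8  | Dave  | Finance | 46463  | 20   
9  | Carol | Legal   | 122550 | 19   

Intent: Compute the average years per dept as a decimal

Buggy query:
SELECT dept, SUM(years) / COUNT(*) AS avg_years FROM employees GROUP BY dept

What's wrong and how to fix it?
Bug: Both operands are integers, so '/' performs integer division and truncates

Fix: Multiply by 1.0 (or CAST to REAL) to force floating-point division

Corrected query:
SELECT dept, SUM(years) * 1.0 / COUNT(*) AS avg_years FROM employees GROUP BY dept

Result:
dept    | avg_years
--------+----------
Finance | 15.6     
Legal   | 8.5      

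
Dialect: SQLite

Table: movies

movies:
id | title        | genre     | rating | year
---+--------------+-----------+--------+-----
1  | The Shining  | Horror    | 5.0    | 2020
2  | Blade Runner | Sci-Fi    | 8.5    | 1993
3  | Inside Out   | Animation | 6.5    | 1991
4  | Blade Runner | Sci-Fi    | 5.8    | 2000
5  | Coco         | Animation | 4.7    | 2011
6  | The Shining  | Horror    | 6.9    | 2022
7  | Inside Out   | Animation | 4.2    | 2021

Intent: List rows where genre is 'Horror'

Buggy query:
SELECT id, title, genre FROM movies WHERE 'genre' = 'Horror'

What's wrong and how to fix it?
Bug: 'genre' in single quotes is a string literal, not the column; the comparison is literal-vs-literal and never true

Fix: Reference the column as genre without single quotes

Corrected query:
SELECT id, title, genre FROM movies WHERE genre = 'Horror'

Result:
id | title       | genre 
---+-------------+-------
1  | The Shining | Horror
6  | The Shining | Horror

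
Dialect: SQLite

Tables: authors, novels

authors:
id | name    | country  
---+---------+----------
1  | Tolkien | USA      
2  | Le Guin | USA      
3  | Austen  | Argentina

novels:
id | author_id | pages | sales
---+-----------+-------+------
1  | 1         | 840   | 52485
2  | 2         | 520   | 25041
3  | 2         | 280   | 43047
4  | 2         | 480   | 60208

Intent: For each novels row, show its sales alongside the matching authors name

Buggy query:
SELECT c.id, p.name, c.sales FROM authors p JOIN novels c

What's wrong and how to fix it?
Bug: Missing join condition: each novels row is matched to all authors rows instead of just its own

Fix: Add ON c.author_id = p.id to the JOIN

Corrected query:
SELECT c.id, p.name, c.sales FROM authors p JOIN novels c ON c.author_id = p.id

Result:
id | name    | sales
---+---------+------
1  | Tolkien | 52485
2  | Le Guin | 25041
3  | Le Guin | 43047
4  | Le Guin | 60208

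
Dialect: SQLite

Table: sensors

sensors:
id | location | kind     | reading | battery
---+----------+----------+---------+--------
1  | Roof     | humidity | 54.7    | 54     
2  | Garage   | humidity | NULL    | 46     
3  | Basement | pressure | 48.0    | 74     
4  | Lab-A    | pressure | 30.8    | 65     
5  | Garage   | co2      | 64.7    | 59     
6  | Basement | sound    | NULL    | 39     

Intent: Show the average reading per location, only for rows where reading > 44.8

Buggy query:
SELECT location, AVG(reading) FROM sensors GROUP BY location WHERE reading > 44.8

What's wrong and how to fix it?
Bug: WHERE cannot follow GROUP BY

Fix: Place WHERE between FROM and GROUP BY

Corrected query:
SELECT location, AVG(reading) FROM sensors WHERE reading > 44.8 GROUP BY location

Result:
location | AVG(reading)
---------+-------------
Basement | 48          
Garage   | 64.7        
Roof     | 54.7        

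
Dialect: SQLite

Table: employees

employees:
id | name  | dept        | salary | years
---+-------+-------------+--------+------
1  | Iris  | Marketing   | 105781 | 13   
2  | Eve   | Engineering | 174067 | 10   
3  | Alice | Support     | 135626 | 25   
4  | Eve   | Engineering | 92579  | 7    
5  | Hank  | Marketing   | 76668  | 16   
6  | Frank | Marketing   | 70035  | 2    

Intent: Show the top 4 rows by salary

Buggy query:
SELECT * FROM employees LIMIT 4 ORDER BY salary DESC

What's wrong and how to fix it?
Bug: ORDER BY cannot follow LIMIT; LIMIT is the final clause

Fix: Sort with ORDER BY, then apply LIMIT

Corrected query:
SELECT * FROM employees ORDER BY salary DESC LIMIT 4

Result:
id | name  | dept        | salary | years
---+-------+-------------+--------+------
2  | Eve   | Engineering | 174067 | 10   
3  | Alice | Support     | 135626 | 25   
1  | Iris  | Marketing   | 105781 | 13   
4  | Eve   | Engineering | 92579  | 7    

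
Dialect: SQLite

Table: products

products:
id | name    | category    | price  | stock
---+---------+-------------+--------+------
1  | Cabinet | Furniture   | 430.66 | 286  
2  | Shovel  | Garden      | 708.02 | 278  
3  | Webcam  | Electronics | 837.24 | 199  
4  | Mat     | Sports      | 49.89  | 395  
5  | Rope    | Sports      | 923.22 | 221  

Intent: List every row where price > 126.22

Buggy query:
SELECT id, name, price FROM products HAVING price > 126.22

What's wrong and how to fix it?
Bug: This is a non-aggregate query (no GROUP BY, no aggregates), so in SQLite the HAVING clause is invalid here; a row-level condition belongs in WHERE

Fix: Replace HAVING with WHERE since the condition applies to individual rows

Corrected query:
SELECT id, name, price FROM products WHERE price > 126.22

Result:
id | name    | price 
---+---------+-------
1  | Cabinet | 430.66
2  | Shovel  | 708.02
3  | Webcam  | 837.24
5  | Rope    | 923.22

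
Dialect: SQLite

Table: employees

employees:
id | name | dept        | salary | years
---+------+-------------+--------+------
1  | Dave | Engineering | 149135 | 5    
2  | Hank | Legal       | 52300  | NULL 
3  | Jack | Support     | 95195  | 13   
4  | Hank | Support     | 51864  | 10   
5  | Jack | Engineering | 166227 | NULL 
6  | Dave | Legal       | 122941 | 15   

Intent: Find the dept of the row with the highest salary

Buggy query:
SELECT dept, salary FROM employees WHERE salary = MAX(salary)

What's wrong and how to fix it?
Bug: WHERE is evaluated per row; an aggregate over the whole table isn't defined there

Fix: Use a subquery: WHERE salary = (SELECT MAX(salary) FROM employees)

Corrected query:
SELECT dept, salary FROM employees WHERE salary = (SELECT MAX(salary) FROM employees)

Result:
dept        | salary
------------+-------
Engineering | 166227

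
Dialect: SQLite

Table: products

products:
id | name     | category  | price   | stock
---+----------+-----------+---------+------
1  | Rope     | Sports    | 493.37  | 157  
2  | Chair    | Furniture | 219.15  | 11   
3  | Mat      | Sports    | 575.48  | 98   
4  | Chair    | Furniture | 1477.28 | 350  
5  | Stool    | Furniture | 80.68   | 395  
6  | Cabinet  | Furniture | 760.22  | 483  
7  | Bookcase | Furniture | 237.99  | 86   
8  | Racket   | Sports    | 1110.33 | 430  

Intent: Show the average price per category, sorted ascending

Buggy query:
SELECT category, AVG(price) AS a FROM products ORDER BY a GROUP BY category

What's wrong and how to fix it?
Bug: ORDER BY appears before GROUP BY; SQL clause order requires GROUP BY first

Fix: Reorder: SELECT … FROM … GROUP BY … ORDER BY …

Corrected query:
SELECT category, AVG(price) AS a FROM products GROUP BY category ORDER BY a

Result:
category  | a         
----------+-----------
Furniture | 555.064   
Sports    | 726.393333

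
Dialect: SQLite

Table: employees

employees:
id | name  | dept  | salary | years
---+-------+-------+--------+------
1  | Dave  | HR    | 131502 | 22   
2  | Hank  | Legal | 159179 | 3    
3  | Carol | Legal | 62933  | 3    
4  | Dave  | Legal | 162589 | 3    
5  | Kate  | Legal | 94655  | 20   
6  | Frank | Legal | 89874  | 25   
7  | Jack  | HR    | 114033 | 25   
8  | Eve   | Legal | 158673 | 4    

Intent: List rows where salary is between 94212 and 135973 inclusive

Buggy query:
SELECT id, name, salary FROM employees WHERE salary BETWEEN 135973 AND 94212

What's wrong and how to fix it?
Bug: The bounds are reversed; BETWEEN a AND b requires a <= b to match anything

Fix: Write BETWEEN 94212 AND 135973

Corrected query:
SELECT id, name, salary FROM employees WHERE salary BETWEEN 94212 AND 135973

Result:
id | name | salary
---+------+-------
1  | Dave | 131502
5  | Kate | 94655 
7  | Jack | 114033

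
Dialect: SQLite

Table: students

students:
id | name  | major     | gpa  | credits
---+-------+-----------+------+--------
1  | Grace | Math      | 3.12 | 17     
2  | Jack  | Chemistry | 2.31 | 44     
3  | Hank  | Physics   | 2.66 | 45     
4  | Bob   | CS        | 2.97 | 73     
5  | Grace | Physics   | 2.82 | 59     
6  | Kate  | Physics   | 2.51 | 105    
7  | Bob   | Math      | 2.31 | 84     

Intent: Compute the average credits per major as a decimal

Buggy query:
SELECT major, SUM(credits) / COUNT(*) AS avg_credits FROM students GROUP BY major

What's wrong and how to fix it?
Bug: Both operands are integers, so '/' performs integer division and truncates

Fix: Cast one side to REAL so the division keeps the fractional part

Corrected query:
SELECT major, SUM(credits) * 1.0 / COUNT(*) AS avg_credits FROM students GROUP BY major

Result:
major     | avg_credits
----------+------------
CS        | 73         
Chemistry | 44         
Math      | 50.5       
Physics   | 69.666667  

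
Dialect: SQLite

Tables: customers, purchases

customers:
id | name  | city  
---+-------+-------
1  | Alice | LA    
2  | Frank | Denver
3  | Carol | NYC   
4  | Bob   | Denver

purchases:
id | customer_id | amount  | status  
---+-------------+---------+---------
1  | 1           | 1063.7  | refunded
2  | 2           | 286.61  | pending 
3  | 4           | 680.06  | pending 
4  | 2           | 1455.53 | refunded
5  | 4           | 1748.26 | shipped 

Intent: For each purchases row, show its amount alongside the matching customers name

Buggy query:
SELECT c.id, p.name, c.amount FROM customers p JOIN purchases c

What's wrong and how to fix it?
Bug: JOIN with no ON clause produces a cartesian product; every purchases row pairs with every customers row

Fix: Specify the join condition linking the foreign key to the parent id

Corrected query:
SELECT c.id, p.name, c.amount FROM customers p JOIN purchases c ON c.customer_id = p.id

Result:
id | name  | amount 
---+-------+--------
1  | Alice | 1063.7 
2  | Frank | 286.61 
3  | Bob   | 680.06 
4  | Frank | 1455.53
5  | Bob   | 1748.26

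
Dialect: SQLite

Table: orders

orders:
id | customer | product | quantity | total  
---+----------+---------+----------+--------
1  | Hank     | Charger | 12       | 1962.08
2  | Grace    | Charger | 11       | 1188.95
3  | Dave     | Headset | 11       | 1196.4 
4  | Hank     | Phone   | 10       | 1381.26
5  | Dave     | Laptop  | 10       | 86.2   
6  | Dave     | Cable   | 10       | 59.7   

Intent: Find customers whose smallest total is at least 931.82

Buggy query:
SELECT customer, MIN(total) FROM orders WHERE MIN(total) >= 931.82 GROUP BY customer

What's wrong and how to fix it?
Bug: MIN() in WHERE is a misuse of aggregate

Fix: Replace WHERE with HAVING after the GROUP BY

Corrected query:
SELECT customer, MIN(total) FROM orders GROUP BY customer HAVING MIN(total) >= 931.82

Result:
customer | MIN(total)
---------+-----------
Grace    | 1188.95   
Hank     | 1381.26   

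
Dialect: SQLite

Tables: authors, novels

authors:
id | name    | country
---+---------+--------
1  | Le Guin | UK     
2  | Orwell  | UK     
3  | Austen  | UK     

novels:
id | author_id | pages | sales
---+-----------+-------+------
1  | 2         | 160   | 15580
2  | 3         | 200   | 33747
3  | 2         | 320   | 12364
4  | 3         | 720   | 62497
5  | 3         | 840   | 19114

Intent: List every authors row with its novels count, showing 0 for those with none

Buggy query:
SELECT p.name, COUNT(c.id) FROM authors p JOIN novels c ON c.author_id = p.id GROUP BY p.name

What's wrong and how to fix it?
Bug: INNER JOIN drops authors rows that have no matching novels rows

Fix: Switch to LEFT JOIN to retain unmatched parent rows

Corrected query:
SELECT p.name, COUNT(c.id) FROM authors p LEFT JOIN novels c ON c.author_id = p.id GROUP BY p.name

Result:
name    | COUNT(c.id)
--------+------------
Austen  | 3          
Le Guin | 0          
Orwell  | 2          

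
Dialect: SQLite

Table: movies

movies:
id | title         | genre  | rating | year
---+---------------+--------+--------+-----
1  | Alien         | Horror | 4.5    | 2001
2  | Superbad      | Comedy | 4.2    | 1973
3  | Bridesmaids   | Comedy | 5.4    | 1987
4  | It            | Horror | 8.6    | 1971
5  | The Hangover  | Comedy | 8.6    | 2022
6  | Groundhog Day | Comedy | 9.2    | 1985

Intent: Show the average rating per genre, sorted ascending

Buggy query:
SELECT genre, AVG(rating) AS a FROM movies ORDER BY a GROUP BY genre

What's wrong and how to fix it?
Bug: ORDER BY appears before GROUP BY; SQL clause order requires GROUP BY first

Fix: Reorder: SELECT … FROM … GROUP BY … ORDER BY …

Corrected query:
SELECT genre, AVG(rating) AS a FROM movies GROUP BY genre ORDER BY a

Result:
genre  | a   
-------+-----
Horror | 6.55
Comedy | 6.85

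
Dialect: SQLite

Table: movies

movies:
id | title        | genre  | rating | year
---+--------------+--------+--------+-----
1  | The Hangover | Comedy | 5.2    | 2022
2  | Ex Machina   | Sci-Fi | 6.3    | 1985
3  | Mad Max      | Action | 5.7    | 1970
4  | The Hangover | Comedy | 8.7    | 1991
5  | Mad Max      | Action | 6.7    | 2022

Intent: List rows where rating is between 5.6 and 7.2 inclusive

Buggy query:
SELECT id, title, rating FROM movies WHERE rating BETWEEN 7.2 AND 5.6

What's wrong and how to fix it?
Bug: BETWEEN expects the lower bound first; with 7.2 AND 5.6 the range is empty

Fix: Swap the bounds so the smaller value comes first

Corrected query:
SELECT id, title, rating FROM movies WHERE rating BETWEEN 5.6 AND 7.2

Result:
id | title      | rating
---+------------+-------
2  | Ex Machina | 6.3   
3  | Mad Max    | 5.7   
5  | Mad Max    | 6.7   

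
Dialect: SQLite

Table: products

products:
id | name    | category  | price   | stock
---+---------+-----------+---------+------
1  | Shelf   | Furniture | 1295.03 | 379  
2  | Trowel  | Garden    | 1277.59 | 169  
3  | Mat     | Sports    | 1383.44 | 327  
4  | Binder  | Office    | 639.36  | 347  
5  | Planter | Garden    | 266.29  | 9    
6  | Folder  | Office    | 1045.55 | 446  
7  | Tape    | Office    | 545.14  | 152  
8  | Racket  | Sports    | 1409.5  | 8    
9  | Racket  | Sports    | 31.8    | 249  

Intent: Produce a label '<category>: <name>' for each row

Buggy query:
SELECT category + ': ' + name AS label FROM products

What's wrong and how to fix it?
Bug: '+' is numeric addition; on text columns SQLite converts them to 0 instead of concatenating

Fix: Replace + with || to concatenate text

Corrected query:
SELECT category || ': ' || name AS label FROM products

Result:
label           
----------------
Furniture: Shelf
Garden: Trowel  
Sports: Mat     
Office: Binder  
Garden: Planter 
Office: Folder  
Office: Tape    
Sports: Racket  
Sports: Racket  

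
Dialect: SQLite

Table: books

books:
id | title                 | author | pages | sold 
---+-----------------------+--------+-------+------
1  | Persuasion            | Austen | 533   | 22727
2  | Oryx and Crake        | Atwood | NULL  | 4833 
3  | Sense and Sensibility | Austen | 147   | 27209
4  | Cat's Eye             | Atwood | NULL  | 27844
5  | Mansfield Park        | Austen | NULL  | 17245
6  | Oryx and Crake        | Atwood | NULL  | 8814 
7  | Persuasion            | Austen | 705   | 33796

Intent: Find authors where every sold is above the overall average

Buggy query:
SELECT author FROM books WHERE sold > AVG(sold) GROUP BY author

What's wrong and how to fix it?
Bug: WHERE evaluates per row before aggregation, so AVG() is unavailable

Fix: Use a subquery for AVG and a HAVING MIN(...) filter so the condition holds for every row in the group

Corrected query:
SELECT author FROM books GROUP BY author HAVING MIN(sold) > (SELECT AVG(sold) FROM books)

Result:
(no rows)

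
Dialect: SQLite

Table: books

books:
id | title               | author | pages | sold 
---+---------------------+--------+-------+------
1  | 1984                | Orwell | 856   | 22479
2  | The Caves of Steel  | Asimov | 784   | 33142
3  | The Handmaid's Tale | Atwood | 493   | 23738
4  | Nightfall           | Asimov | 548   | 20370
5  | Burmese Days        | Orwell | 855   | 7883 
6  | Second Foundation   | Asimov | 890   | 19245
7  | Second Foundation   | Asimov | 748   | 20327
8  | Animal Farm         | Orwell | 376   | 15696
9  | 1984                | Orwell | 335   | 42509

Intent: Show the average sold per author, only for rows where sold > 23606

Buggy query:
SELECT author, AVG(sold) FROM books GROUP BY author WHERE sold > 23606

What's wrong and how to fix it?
Bug: Row-level WHERE must come before GROUP BY in the clause order

Fix: Place WHERE between FROM and GROUP BY

Corrected query:
SELECT author, AVG(sold) FROM books WHERE sold > 23606 GROUP BY author

Result:
author | AVG(sold)
-------+----------
Asimov | 33142    
Atwood | 23738    
Orwell | 42509    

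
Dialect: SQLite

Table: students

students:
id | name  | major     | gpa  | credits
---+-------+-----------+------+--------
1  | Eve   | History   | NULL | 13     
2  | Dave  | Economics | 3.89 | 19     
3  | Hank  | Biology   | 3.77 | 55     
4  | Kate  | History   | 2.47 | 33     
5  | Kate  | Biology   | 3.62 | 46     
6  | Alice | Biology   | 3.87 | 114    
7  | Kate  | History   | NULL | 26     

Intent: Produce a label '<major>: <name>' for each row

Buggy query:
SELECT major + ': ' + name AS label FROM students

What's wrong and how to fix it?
Bug: SQLite uses || for string concatenation; + coerces text to numbers (yielding 0)

Fix: Replace + with || to concatenate text

Corrected query:
SELECT major || ': ' || name AS label FROM students

Result:
label          
---------------
History: Eve   
Economics: Dave
Biology: Hank  
History: Kate  
Biology: Kate  
Biology: Alice 
History: Kate  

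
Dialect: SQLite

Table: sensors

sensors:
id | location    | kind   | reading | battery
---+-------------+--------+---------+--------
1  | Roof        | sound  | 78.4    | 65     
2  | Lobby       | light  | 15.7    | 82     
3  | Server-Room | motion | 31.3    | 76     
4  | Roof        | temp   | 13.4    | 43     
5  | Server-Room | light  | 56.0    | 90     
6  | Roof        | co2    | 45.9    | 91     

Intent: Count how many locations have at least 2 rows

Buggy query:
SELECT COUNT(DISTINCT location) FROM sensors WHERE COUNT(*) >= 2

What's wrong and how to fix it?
Bug: WHERE filters individual rows, not groups, so a group-level COUNT is invalid there

Fix: Group first with HAVING COUNT(*) >= 2, then COUNT the resulting groups

Corrected query:
SELECT COUNT(*) FROM (SELECT location FROM sensors GROUP BY location HAVING COUNT(*) >= 2)

Result:
COUNT(*)
--------
2       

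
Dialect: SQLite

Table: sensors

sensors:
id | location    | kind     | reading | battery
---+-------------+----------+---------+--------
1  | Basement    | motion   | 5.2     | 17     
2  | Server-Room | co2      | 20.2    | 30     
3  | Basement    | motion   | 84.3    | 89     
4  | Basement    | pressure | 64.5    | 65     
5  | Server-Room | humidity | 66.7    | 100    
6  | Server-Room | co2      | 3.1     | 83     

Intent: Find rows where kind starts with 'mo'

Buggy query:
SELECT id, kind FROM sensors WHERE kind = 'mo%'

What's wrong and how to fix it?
Bug: '=' compares the literal string including the % character; pattern matching needs LIKE

Fix: Replace '=' with LIKE so 'mo%' is treated as a pattern

Corrected query:
SELECT id, kind FROM sensors WHERE kind LIKE 'mo%'

Result:
id | kind  
---+-------
1  | motion
3  | motion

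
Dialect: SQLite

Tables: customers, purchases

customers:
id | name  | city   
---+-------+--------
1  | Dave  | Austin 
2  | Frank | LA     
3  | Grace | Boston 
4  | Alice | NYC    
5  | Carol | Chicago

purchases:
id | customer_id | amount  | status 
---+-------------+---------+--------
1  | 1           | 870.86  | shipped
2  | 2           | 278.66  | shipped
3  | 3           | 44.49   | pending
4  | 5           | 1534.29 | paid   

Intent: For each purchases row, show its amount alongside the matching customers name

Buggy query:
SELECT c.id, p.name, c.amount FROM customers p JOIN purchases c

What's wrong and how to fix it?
Bug: Missing join condition: each purchases row is matched to all customers rows instead of just its own

Fix: Add ON c.customer_id = p.id to the JOIN

Corrected query:
SELECT c.id, p.name, c.amount FROM customers p JOIN purchases c ON c.customer_id = p.id

Result:
id | name  | amount 
---+-------+--------
1  | Dave  | 870.86 
2  | Frank | 278.66 
3  | Grace | 44.49  
4  | Carol | 1534.29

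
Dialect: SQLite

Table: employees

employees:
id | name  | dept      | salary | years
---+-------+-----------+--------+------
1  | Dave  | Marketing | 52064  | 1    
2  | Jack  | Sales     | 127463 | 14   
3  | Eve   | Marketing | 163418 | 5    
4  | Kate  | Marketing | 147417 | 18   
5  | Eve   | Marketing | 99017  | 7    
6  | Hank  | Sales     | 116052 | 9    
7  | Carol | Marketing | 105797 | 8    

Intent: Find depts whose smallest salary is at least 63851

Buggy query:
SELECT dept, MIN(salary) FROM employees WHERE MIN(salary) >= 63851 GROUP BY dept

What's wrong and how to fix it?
Bug: MIN() in WHERE is a misuse of aggregate

Fix: Replace WHERE with HAVING after the GROUP BY

Corrected query:
SELECT dept, MIN(salary) FROM employees GROUP BY dept HAVING MIN(salary) >= 63851

Result:
dept  | MIN(salary)
------+------------
Sales | 116052     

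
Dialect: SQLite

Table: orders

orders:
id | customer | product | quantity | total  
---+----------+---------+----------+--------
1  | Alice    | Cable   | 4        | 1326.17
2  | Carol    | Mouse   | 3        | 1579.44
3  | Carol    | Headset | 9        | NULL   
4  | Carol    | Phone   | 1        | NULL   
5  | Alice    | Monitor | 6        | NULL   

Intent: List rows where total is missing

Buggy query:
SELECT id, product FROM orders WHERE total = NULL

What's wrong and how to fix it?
Bug: Comparing to NULL with '=' never matches; NULL = NULL is unknown, not true

Fix: Replace '= NULL' with 'IS NULL'

Corrected query:
SELECT id, product FROM orders WHERE total IS NULL

Result:
id | product
---+--------
3  | Headset
4  | Phone  
5  | Monitor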